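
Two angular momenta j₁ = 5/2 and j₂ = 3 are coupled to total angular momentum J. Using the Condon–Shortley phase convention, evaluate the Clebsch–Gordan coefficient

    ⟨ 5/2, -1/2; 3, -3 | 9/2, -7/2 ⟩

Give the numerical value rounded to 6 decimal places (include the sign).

j₁+j₂−J=1  J+j₁−j₂=4  J−j₁+j₂=5  j₁+j₂+J+1=11
(j₁±m₁, j₂±m₂, J±M) = (2,3,0,6,1,8)
P² = 2764800/11
sum k=0..0:
  [0] +1/720 = 1/720
S = 1/720
C² = P²·S² = 16/33 ; C = +0.696311

+√(16/33) ≈ +0.696311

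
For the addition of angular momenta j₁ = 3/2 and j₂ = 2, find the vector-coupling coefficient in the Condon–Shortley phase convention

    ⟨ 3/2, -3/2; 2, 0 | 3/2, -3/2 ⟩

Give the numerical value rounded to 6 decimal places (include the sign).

triangle: 2!*1!*2!/6! = 4/720
(j±m)!: 0!*3!*2!*2!*0!*3! = 144
prefactor² = (2J+1)*Δ*N² = 16/5
  k=2: +1/(2!*0!*1!*0!*0!*2!) = 1/4
Σ = 1/4  ⇒  CG² = 16/5*1/4² = 1/5
CG = +√(1/5) = +0.447214

+0.447214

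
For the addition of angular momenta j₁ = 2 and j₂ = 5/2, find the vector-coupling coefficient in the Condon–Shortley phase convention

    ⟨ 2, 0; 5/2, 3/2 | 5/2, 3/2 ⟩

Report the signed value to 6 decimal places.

-0.119523

j₁+j₂−J=2  J+j₁−j₂=2  J−j₁+j₂=3  j₁+j₂+J+1=8
(j₁±m₁, j₂±m₂, J±M) = (2,2,4,1,4,1)
P² = 288/35
sum k=1..2:
  [1] −1/6 = -1/6
  [2] +1/8 = 1/8
S = -1/24
C² = P²·S² = 1/70 ; C = -0.119523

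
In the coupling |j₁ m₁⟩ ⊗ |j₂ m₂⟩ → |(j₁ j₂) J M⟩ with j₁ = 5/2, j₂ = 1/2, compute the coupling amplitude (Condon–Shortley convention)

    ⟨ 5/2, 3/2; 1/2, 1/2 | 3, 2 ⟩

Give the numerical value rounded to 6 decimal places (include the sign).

√[7·0!5!1!/7! · 4!1!1!0!5!1!] = √(480)
  +(−1)^0/∏(0,0,1,1,4,0)! = 1/24  (running 1/24)
⟨..|..⟩ = √(480)·(1/24) = +0.912871

+√(5/6) ≈ +0.912871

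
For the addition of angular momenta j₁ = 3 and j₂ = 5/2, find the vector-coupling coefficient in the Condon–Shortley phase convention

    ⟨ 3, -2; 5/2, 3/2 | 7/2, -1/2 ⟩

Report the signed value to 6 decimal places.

+√(20/63) = +0.563436

j₁+j₂−J=2  J+j₁−j₂=4  J−j₁+j₂=3  j₁+j₂+J+1=10
(j₁±m₁, j₂±m₂, J±M) = (1,5,4,1,3,4)
P² = 9216/35
sum k=1..2:
  [1] −1/144 = -1/144
  [2] +1/24 = 1/24
S = 5/144
C² = P²·S² = 20/63 ; C = +0.563436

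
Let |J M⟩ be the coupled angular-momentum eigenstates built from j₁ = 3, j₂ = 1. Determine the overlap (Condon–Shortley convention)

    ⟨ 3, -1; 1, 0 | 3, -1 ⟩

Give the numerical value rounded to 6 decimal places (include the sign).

triangle: 1!×5!×1!/8! = 120/40320
(j±m)!: 2!×4!×1!×1!×2!×4! = 2304
prefactor² = (2J+1)×Δ×N² = 48
  k=0: +1/(0!×1!×4!×1!×1!×0!) = 1/24
  k=1: −1/(1!×0!×3!×0!×2!×1!) = -1/12
Σ = -1/24  ⇒  CG² = 48×(-1/24)² = 1/12
CG = −√(1/12) = -0.288675

-0.288675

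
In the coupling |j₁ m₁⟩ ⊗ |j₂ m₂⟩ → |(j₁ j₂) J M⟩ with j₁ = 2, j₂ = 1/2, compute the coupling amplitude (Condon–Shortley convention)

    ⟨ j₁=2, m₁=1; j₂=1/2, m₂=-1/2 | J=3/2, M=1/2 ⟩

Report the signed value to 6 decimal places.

√[4·1!3!0!/5! · 3!1!0!1!2!1!] = √(12/5)
  +(−1)^0/∏(0,1,1,0,2,0)! = 1/2  (running 1/2)
⟨..|..⟩ = √(12/5)·(1/2) = +0.774597

+0.774597  (= +√(3/5))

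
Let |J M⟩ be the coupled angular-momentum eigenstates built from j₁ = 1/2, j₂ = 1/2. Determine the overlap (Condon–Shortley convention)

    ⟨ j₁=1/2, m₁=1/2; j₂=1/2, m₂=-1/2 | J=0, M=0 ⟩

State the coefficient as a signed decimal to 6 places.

+0.707107  (= +√(1/2))

j₁+j₂−J=1  J+j₁−j₂=0  J−j₁+j₂=0  j₁+j₂+J+1=2
(j₁±m₁, j₂±m₂, J±M) = (1,0,0,1,0,0)
P² = 1/2
sum k=0..0:
  [0] +1/1 = 1
S = 1
C² = P²·S² = 1/2 ; C = +0.707107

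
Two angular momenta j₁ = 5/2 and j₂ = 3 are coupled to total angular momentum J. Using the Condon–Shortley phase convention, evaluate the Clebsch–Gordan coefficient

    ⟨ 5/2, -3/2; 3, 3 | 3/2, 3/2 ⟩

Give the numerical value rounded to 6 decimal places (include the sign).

+√(3/14) = +0.462910

j₁+j₂−J=4  J+j₁−j₂=1  J−j₁+j₂=2  j₁+j₂+J+1=8
(j₁±m₁, j₂±m₂, J±M) = (1,4,6,0,3,0)
P² = 3456/7
sum k=4..4:
  [4] +1/48 = 1/48
S = 1/48
C² = P²·S² = 3/14 ; C = +0.462910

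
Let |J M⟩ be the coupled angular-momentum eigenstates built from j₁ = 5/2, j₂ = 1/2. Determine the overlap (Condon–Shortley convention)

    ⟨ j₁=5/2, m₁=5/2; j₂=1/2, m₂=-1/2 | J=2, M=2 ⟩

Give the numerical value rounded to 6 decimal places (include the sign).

+√(5/6) = +0.912871

√[5·1!4!0!/6! · 5!0!0!1!4!0!] = √(480)
  +(−1)^0/∏(0,1,0,0,4,0)! = 1/24  (running 1/24)
⟨..|..⟩ = √(480)·(1/24) = +0.912871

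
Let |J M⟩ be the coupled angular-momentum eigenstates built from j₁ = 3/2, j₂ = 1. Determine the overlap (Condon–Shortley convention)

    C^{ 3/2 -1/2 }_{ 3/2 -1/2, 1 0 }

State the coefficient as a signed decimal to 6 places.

triangle: 1!·2!·1!/5! = 2/120
(j±m)!: 1!·2!·1!·1!·1!·2! = 4
prefactor² = (2J+1)·Δ·N² = 4/15
  k=0: +1/(0!·1!·2!·1!·0!·0!) = 1/2
  k=1: −1/(1!·0!·1!·0!·1!·1!) = -1
Σ = -1/2  ⇒  CG² = 4/15·(-1/2)² = 1/15
CG = −√(1/15) = -0.258199

-0.258199  (= −√(1/15))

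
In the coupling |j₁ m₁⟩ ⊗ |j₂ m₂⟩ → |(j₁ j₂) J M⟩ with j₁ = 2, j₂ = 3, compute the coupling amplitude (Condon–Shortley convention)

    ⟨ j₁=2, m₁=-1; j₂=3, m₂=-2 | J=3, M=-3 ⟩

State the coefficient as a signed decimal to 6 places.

-0.645497  (= −√(5/12))

triangle: 2!*2!*4!/9! = 96/362880
(j±m)!: 1!*3!*1!*5!*0!*6! = 518400
prefactor² = (2J+1)*Δ*N² = 960
  k=1: −1/(1!*1!*2!*0!*0!*4!) = -1/48
Σ = -1/48  ⇒  CG² = 960*(-1/48)² = 5/12
CG = −√(5/12) = -0.645497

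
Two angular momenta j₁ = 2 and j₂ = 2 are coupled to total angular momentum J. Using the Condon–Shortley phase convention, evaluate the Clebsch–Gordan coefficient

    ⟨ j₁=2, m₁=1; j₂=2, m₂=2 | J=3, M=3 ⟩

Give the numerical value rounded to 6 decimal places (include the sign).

triangle: 1!*3!*3!/8! = 36/40320
(j±m)!: 3!*1!*4!*0!*6!*0! = 103680
prefactor² = (2J+1)*Δ*N² = 648
  k=1: −1/(1!*0!*0!*3!*3!*0!) = -1/36
Σ = -1/36  ⇒  CG² = 648*(-1/36)² = 1/2
CG = −√(1/2) = -0.707107

-0.707107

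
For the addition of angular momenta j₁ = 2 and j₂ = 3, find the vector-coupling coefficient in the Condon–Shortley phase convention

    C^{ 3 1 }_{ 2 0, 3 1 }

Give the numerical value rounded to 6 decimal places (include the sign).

-0.387298  (= −√(3/20))

triangle: 2!*2!*4!/9! = 96/362880
(j±m)!: 2!*2!*4!*2!*4!*2! = 9216
prefactor² = (2J+1)*Δ*N² = 256/15
  k=0: +1/(0!*2!*2!*4!*0!*0!) = 1/96
  k=1: −1/(1!*1!*1!*3!*1!*1!) = -1/6
  k=2: +1/(2!*0!*0!*2!*2!*2!) = 1/16
Σ = -3/32  ⇒  CG² = 256/15*(-3/32)² = 3/20
CG = −√(3/20) = -0.387298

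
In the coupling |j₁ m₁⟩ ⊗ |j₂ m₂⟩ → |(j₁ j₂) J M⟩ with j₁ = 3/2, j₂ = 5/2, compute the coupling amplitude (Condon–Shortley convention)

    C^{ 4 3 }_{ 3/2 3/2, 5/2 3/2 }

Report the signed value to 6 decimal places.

+0.790569

triangle: 0!×3!×5!/9! = 720/362880
(j±m)!: 3!×0!×4!×1!×7!×1! = 725760
prefactor² = (2J+1)×Δ×N² = 12960
  k=0: +1/(0!×0!×0!×4!×3!×1!) = 1/144
Σ = 1/144  ⇒  CG² = 12960×1/144² = 5/8
CG = +√(5/8) = +0.790569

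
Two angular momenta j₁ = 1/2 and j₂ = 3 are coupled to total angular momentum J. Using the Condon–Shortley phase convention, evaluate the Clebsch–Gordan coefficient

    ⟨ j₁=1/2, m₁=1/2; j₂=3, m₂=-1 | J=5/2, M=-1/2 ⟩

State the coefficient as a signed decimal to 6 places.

j₁+j₂−J=1  J+j₁−j₂=0  J−j₁+j₂=5  j₁+j₂+J+1=7
(j₁±m₁, j₂±m₂, J±M) = (1,0,2,4,2,3)
P² = 576/7
sum k=0..0:
  [0] +1/12 = 1/12
S = 1/12
C² = P²·S² = 4/7 ; C = +0.755929

+0.755929  (= +√(4/7))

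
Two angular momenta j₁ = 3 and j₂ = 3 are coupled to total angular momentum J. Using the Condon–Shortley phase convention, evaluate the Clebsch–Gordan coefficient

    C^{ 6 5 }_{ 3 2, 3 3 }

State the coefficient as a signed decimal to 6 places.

j₁+j₂−J=0  J+j₁−j₂=6  J−j₁+j₂=6  j₁+j₂+J+1=13
(j₁±m₁, j₂±m₂, J±M) = (5,1,6,0,11,1)
P² = 3732480000
sum k=0..0:
  [0] +1/86400 = 1/86400
S = 1/86400
C² = P²·S² = 1/2 ; C = +0.707107

+0.707107  (= +√(1/2))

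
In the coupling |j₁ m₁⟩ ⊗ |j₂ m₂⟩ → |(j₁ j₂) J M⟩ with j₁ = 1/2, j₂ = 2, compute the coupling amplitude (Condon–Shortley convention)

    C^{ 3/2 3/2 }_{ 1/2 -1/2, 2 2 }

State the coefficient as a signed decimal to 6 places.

-0.894427  (= −√(4/5))

triangle: 1!·0!·3!/5! = 6/120
(j±m)!: 0!·1!·4!·0!·3!·0! = 144
prefactor² = (2J+1)·Δ·N² = 144/5
  k=1: −1/(1!·0!·0!·3!·0!·0!) = -1/6
Σ = -1/6  ⇒  CG² = 144/5·(-1/6)² = 4/5
CG = −√(4/5) = -0.894427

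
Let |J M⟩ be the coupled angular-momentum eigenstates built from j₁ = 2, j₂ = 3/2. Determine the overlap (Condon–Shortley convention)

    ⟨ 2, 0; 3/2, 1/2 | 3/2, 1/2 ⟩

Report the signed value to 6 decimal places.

triangle: 2!*2!*1!/6! = 4/720
(j±m)!: 2!*2!*2!*1!*2!*1! = 16
prefactor² = (2J+1)*Δ*N² = 16/45
  k=1: −1/(1!*1!*1!*1!*1!*0!) = -1
  k=2: +1/(2!*0!*0!*0!*2!*1!) = 1/4
Σ = -3/4  ⇒  CG² = 16/45*(-3/4)² = 1/5
CG = −√(1/5) = -0.447214

−√(1/5) ≈ -0.447214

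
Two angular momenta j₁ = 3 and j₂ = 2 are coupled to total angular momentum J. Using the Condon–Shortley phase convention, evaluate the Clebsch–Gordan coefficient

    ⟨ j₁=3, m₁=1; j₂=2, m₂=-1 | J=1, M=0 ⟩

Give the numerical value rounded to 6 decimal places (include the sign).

−√(8/35) = -0.478091

√[3·4!2!0!/7! · 4!2!1!3!1!1!] = √(288/35)
  +(−1)^1/∏(1,3,1,0,1,0)! = -1/6  (running -1/6)
⟨..|..⟩ = √(288/35)·(-1/6) = -0.478091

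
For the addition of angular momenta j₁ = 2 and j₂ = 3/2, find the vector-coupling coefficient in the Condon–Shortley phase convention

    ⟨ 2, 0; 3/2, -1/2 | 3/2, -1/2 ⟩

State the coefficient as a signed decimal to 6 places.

j₁+j₂−J=2  J+j₁−j₂=2  J−j₁+j₂=1  j₁+j₂+J+1=6
(j₁±m₁, j₂±m₂, J±M) = (2,2,1,2,1,2)
P² = 16/45
sum k=0..1:
  [0] +1/4 = 1/4
  [1] −1/1 = -1
S = -3/4
C² = P²·S² = 1/5 ; C = -0.447214

-0.447214  (= −√(1/5))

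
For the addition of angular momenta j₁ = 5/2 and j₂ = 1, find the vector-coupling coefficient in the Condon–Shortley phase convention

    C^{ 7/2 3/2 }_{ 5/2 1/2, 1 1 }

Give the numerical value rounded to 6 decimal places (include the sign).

+√(10/21) = +0.690066

triangle: 0!×5!×2!/8! = 240/40320
(j±m)!: 3!×2!×2!×0!×5!×2! = 5760
prefactor² = (2J+1)×Δ×N² = 1920/7
  k=0: +1/(0!×0!×2!×2!×3!×0!) = 1/24
Σ = 1/24  ⇒  CG² = 1920/7×1/24² = 10/21
CG = +√(10/21) = +0.690066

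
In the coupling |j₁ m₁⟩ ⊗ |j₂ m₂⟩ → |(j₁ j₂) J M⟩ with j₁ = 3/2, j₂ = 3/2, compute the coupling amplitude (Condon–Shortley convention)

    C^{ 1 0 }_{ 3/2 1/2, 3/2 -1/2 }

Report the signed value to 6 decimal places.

triangle: 2!×1!×1!/5! = 2/120
(j±m)!: 2!×1!×1!×2!×1!×1! = 4
prefactor² = (2J+1)×Δ×N² = 1/5
  k=0: +1/(0!×2!×1!×1!×0!×0!) = 1/2
  k=1: −1/(1!×1!×0!×0!×1!×1!) = -1
Σ = -1/2  ⇒  CG² = 1/5×(-1/2)² = 1/20
CG = −√(1/20) = -0.223607

-0.223607  (= −√(1/20))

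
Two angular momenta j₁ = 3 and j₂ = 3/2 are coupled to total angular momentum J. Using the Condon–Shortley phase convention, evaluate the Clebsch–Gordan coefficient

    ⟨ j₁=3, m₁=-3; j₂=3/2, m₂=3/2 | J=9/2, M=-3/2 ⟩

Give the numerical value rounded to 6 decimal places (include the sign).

+0.109109

j₁+j₂−J=0  J+j₁−j₂=6  J−j₁+j₂=3  j₁+j₂+J+1=10
(j₁±m₁, j₂±m₂, J±M) = (0,6,3,0,3,6)
P² = 1555200/7
sum k=0..0:
  [0] +1/4320 = 1/4320
S = 1/4320
C² = P²·S² = 1/84 ; C = +0.109109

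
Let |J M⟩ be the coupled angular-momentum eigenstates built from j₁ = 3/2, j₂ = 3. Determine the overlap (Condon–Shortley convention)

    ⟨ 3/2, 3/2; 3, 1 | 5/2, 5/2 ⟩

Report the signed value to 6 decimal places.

+0.327327  (= +√(3/28))

triangle: 2!×1!×4!/8! = 48/40320
(j±m)!: 3!×0!×4!×2!×5!×0! = 34560
prefactor² = (2J+1)×Δ×N² = 1728/7
  k=0: +1/(0!×2!×0!×4!×1!×0!) = 1/48
Σ = 1/48  ⇒  CG² = 1728/7×1/48² = 3/28
CG = +√(3/28) = +0.327327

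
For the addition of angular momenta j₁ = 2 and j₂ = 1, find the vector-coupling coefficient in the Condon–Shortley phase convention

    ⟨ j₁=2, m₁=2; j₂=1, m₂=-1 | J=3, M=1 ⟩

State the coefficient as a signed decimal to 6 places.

+√(1/15) ≈ +0.258199

triangle: 0!×4!×2!/7! = 48/5040
(j±m)!: 4!×0!×0!×2!×4!×2! = 2304
prefactor² = (2J+1)×Δ×N² = 768/5
  k=0: +1/(0!×0!×0!×0!×4!×2!) = 1/48
Σ = 1/48  ⇒  CG² = 768/5×1/48² = 1/15
CG = +√(1/15) = +0.258199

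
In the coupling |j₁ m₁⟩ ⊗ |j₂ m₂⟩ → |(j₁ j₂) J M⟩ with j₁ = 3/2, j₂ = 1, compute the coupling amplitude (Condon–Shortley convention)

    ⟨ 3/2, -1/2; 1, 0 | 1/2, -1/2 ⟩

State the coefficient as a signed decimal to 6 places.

j₁+j₂−J=2  J+j₁−j₂=1  J−j₁+j₂=0  j₁+j₂+J+1=4
(j₁±m₁, j₂±m₂, J±M) = (1,2,1,1,0,1)
P² = 1/3
sum k=1..1:
  [1] −1/1 = -1
S = -1
C² = P²·S² = 1/3 ; C = -0.577350

-0.577350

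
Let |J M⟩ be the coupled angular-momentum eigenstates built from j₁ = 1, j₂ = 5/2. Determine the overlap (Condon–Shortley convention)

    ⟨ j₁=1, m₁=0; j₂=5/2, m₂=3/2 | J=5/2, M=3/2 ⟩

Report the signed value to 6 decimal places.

j₁+j₂−J=1  J+j₁−j₂=1  J−j₁+j₂=4  j₁+j₂+J+1=7
(j₁±m₁, j₂±m₂, J±M) = (1,1,4,1,4,1)
P² = 576/35
sum k=0..1:
  [0] +1/24 = 1/24
  [1] −1/6 = -1/6
S = -1/8
C² = P²·S² = 9/35 ; C = -0.507093

−√(9/35) ≈ -0.507093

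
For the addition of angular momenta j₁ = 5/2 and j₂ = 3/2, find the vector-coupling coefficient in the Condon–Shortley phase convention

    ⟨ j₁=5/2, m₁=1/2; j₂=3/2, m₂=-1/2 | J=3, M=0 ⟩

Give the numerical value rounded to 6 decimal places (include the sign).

triangle: 1!×4!×2!/8! = 48/40320
(j±m)!: 3!×2!×1!×2!×3!×3! = 864
prefactor² = (2J+1)×Δ×N² = 36/5
  k=0: +1/(0!×1!×2!×1!×2!×1!) = 1/4
  k=1: −1/(1!×0!×1!×0!×3!×2!) = -1/12
Σ = 1/6  ⇒  CG² = 36/5×1/6² = 1/5
CG = +√(1/5) = +0.447214

+√(1/5) = +0.447214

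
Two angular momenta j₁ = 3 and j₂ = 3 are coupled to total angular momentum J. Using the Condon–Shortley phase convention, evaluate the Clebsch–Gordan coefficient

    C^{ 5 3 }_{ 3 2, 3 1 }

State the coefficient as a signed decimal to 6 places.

j₁+j₂−J=1  J+j₁−j₂=5  J−j₁+j₂=5  j₁+j₂+J+1=12
(j₁±m₁, j₂±m₂, J±M) = (5,1,4,2,8,2)
P² = 153600
sum k=0..1:
  [0] +1/576 = 1/576
  [1] −1/1440 = -1/1440
S = 1/960
C² = P²·S² = 1/6 ; C = +0.408248

+√(1/6) = +0.408248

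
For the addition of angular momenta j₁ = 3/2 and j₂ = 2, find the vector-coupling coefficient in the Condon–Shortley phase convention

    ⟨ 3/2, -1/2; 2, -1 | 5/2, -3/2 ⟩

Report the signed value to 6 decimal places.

√[6·1!2!3!/7! · 1!2!1!3!1!4!] = √(144/35)
  +(−1)^0/∏(0,1,2,1,0,2)! = 1/4  (running 1/4)
  +(−1)^1/∏(1,0,1,0,1,3)! = -1/6  (running 1/12)
⟨..|..⟩ = √(144/35)·(1/12) = +0.169031

+0.169031  (= +√(1/35))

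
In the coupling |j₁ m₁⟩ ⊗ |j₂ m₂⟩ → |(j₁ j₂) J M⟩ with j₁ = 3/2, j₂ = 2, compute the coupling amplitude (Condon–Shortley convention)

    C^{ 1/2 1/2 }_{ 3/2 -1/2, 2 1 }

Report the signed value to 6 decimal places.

j₁+j₂−J=3  J+j₁−j₂=0  J−j₁+j₂=1  j₁+j₂+J+1=5
(j₁±m₁, j₂±m₂, J±M) = (1,2,3,1,1,0)
P² = 6/5
sum k=2..2:
  [2] +1/2 = 1/2
S = 1/2
C² = P²·S² = 3/10 ; C = +0.547723

+√(3/10) = +0.547723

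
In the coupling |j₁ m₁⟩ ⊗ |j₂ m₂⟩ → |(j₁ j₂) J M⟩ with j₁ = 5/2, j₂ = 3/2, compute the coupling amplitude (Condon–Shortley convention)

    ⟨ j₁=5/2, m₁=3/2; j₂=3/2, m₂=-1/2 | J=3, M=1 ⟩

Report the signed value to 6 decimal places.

+√(49/120) = +0.639010

triangle: 1!·4!·2!/8! = 48/40320
(j±m)!: 4!·1!·1!·2!·4!·2! = 2304
prefactor² = (2J+1)·Δ·N² = 96/5
  k=0: +1/(0!·1!·1!·1!·3!·1!) = 1/6
  k=1: −1/(1!·0!·0!·0!·4!·2!) = -1/48
Σ = 7/48  ⇒  CG² = 96/5·7/48² = 49/120
CG = +√(49/120) = +0.639010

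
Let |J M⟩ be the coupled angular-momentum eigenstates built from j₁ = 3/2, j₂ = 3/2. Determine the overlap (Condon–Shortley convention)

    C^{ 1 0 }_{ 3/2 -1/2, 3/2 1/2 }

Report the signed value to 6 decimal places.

triangle: 2!·1!·1!/5! = 2/120
(j±m)!: 1!·2!·2!·1!·1!·1! = 4
prefactor² = (2J+1)·Δ·N² = 1/5
  k=1: −1/(1!·1!·1!·1!·0!·0!) = -1
  k=2: +1/(2!·0!·0!·0!·1!·1!) = 1/2
Σ = -1/2  ⇒  CG² = 1/5·(-1/2)² = 1/20
CG = −√(1/20) = -0.223607

-0.223607  (= −√(1/20))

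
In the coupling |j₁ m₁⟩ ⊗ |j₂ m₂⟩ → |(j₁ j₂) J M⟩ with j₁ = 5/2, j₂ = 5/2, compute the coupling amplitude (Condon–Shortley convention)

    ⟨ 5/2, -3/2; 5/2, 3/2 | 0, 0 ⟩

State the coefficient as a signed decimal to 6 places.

+√(1/6) = +0.408248

√[1·5!0!0!/6! · 1!4!4!1!0!0!] = √(96)
  +(−1)^4/∏(4,1,0,0,0,0)! = 1/24  (running 1/24)
⟨..|..⟩ = √(96)·(1/24) = +0.408248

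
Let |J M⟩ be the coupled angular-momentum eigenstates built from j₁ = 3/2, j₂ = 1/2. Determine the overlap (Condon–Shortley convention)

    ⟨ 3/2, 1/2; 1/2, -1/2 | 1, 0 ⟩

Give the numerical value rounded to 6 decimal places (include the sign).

+0.707107  (= +√(1/2))

j₁+j₂−J=1  J+j₁−j₂=2  J−j₁+j₂=0  j₁+j₂+J+1=4
(j₁±m₁, j₂±m₂, J±M) = (2,1,0,1,1,1)
P² = 1/2
sum k=0..0:
  [0] +1/1 = 1
S = 1
C² = P²·S² = 1/2 ; C = +0.707107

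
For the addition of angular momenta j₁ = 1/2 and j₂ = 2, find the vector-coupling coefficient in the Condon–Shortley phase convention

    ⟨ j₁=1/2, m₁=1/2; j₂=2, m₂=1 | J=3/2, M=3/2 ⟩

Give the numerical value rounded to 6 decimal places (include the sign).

triangle: 1!*0!*3!/5! = 6/120
(j±m)!: 1!*0!*3!*1!*3!*0! = 36
prefactor² = (2J+1)*Δ*N² = 36/5
  k=0: +1/(0!*1!*0!*3!*0!*0!) = 1/6
Σ = 1/6  ⇒  CG² = 36/5*1/6² = 1/5
CG = +√(1/5) = +0.447214

+0.447214  (= +√(1/5))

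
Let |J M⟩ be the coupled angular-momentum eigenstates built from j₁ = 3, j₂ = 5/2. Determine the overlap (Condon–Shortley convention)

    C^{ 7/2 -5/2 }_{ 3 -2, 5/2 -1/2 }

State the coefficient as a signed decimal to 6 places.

−√(2/63) ≈ -0.178174

√[8·2!4!3!/10! · 1!5!2!3!1!6!] = √(4608/7)
  +(−1)^1/∏(1,1,4,1,0,2)! = -1/48  (running -1/48)
  +(−1)^2/∏(2,0,3,0,1,3)! = 1/72  (running -1/144)
⟨..|..⟩ = √(4608/7)·(-1/144) = -0.178174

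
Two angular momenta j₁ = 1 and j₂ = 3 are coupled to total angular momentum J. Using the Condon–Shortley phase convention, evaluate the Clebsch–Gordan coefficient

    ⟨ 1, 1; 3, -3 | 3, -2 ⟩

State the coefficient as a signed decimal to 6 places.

+√(1/4) ≈ +0.500000

triangle: 1!×1!×5!/8! = 120/40320
(j±m)!: 2!×0!×0!×6!×1!×5! = 172800
prefactor² = (2J+1)×Δ×N² = 3600
  k=0: +1/(0!×1!×0!×0!×1!×5!) = 1/120
Σ = 1/120  ⇒  CG² = 3600×1/120² = 1/4
CG = +√(1/4) = +0.500000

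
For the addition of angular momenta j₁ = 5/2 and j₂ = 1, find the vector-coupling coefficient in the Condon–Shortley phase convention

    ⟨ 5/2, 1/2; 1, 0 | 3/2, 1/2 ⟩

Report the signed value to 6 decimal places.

−√(2/5) = -0.632456

triangle: 2!*3!*0!/6! = 12/720
(j±m)!: 3!*2!*1!*1!*2!*1! = 24
prefactor² = (2J+1)*Δ*N² = 8/5
  k=1: −1/(1!*1!*1!*0!*2!*0!) = -1/2
Σ = -1/2  ⇒  CG² = 8/5*(-1/2)² = 2/5
CG = −√(2/5) = -0.632456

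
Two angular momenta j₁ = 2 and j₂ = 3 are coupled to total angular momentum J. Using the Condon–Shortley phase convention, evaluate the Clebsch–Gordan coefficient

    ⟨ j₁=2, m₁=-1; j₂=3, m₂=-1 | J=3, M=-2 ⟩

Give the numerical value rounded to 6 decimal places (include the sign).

√[7·2!2!4!/9! · 1!3!2!4!1!5!] = √(64)
  +(−1)^1/∏(1,1,2,1,0,3)! = -1/12  (running -1/12)
  +(−1)^2/∏(2,0,1,0,1,4)! = 1/48  (running -1/16)
⟨..|..⟩ = √(64)·(-1/16) = -0.500000

-0.500000  (= −√(1/4))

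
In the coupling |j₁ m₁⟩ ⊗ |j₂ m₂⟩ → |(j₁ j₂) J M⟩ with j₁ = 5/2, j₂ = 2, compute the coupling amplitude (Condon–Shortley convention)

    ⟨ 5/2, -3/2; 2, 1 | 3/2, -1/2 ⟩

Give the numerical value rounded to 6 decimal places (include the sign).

√[4·3!2!1!/7! · 1!4!3!1!1!2!] = √(96/35)
  +(−1)^2/∏(2,1,2,1,0,0)! = 1/4  (running 1/4)
  +(−1)^3/∏(3,0,1,0,1,1)! = -1/6  (running 1/12)
⟨..|..⟩ = √(96/35)·(1/12) = +0.138013

+0.138013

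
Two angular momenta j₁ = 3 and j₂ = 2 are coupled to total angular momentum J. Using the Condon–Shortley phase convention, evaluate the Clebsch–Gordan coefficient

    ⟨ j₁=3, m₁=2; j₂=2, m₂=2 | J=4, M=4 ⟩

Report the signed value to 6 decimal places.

-0.632456

triangle: 1!*5!*3!/10! = 720/3628800
(j±m)!: 5!*1!*4!*0!*8!*0! = 116121600
prefactor² = (2J+1)*Δ*N² = 207360
  k=1: −1/(1!*0!*0!*3!*5!*0!) = -1/720
Σ = -1/720  ⇒  CG² = 207360*(-1/720)² = 2/5
CG = −√(2/5) = -0.632456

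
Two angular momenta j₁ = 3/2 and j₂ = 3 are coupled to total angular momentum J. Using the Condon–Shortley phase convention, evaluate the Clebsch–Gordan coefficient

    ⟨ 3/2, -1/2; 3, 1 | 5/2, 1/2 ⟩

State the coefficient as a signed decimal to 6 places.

j₁+j₂−J=2  J+j₁−j₂=1  J−j₁+j₂=4  j₁+j₂+J+1=8
(j₁±m₁, j₂±m₂, J±M) = (1,2,4,2,3,2)
P² = 288/35
sum k=1..2:
  [1] −1/6 = -1/6
  [2] +1/8 = 1/8
S = -1/24
C² = P²·S² = 1/70 ; C = -0.119523

-0.119523  (= −√(1/70))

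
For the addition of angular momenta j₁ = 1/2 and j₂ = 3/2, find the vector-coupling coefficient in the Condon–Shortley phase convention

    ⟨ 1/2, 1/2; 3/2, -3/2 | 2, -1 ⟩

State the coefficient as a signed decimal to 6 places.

+0.500000  (= +√(1/4))

triangle: 0!*1!*3!/5! = 6/120
(j±m)!: 1!*0!*0!*3!*1!*3! = 36
prefactor² = (2J+1)*Δ*N² = 9
  k=0: +1/(0!*0!*0!*0!*1!*3!) = 1/6
Σ = 1/6  ⇒  CG² = 9*1/6² = 1/4
CG = +√(1/4) = +0.500000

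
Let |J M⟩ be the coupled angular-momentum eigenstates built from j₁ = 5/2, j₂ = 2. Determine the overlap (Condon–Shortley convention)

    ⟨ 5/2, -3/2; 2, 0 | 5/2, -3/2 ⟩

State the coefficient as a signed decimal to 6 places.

−√(1/70) = -0.119523

j₁+j₂−J=2  J+j₁−j₂=3  J−j₁+j₂=2  j₁+j₂+J+1=8
(j₁±m₁, j₂±m₂, J±M) = (1,4,2,2,1,4)
P² = 288/35
sum k=1..2:
  [1] −1/6 = -1/6
  [2] +1/8 = 1/8
S = -1/24
C² = P²·S² = 1/70 ; C = -0.119523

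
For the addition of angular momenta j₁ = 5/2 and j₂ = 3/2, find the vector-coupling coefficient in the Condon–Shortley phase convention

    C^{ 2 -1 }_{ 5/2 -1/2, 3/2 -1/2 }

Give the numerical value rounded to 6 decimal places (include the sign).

-0.545545

j₁+j₂−J=2  J+j₁−j₂=3  J−j₁+j₂=1  j₁+j₂+J+1=7
(j₁±m₁, j₂±m₂, J±M) = (2,3,1,2,1,3)
P² = 12/7
sum k=0..1:
  [0] +1/12 = 1/12
  [1] −1/2 = -1/2
S = -5/12
C² = P²·S² = 25/84 ; C = -0.545545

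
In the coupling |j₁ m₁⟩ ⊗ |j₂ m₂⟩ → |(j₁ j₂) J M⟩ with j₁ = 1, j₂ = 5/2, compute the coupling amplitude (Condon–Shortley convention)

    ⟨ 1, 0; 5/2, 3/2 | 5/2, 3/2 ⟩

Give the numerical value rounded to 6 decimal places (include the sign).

triangle: 1!*1!*4!/7! = 24/5040
(j±m)!: 1!*1!*4!*1!*4!*1! = 576
prefactor² = (2J+1)*Δ*N² = 576/35
  k=0: +1/(0!*1!*1!*4!*0!*0!) = 1/24
  k=1: −1/(1!*0!*0!*3!*1!*1!) = -1/6
Σ = -1/8  ⇒  CG² = 576/35*(-1/8)² = 9/35
CG = −√(9/35) = -0.507093

−√(9/35) ≈ -0.507093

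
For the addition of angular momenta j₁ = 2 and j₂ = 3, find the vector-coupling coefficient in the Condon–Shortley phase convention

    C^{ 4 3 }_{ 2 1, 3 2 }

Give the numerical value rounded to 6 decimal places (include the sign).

-0.223607

j₁+j₂−J=1  J+j₁−j₂=3  J−j₁+j₂=5  j₁+j₂+J+1=10
(j₁±m₁, j₂±m₂, J±M) = (3,1,5,1,7,1)
P² = 6480
sum k=0..1:
  [0] +1/240 = 1/240
  [1] −1/144 = -1/144
S = -1/360
C² = P²·S² = 1/20 ; C = -0.223607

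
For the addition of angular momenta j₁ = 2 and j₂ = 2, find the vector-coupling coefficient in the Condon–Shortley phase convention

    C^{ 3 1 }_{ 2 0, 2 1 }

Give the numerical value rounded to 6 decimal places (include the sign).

-0.447214  (= −√(1/5))

j₁+j₂−J=1  J+j₁−j₂=3  J−j₁+j₂=3  j₁+j₂+J+1=8
(j₁±m₁, j₂±m₂, J±M) = (2,2,3,1,4,2)
P² = 36/5
sum k=0..1:
  [0] +1/12 = 1/12
  [1] −1/4 = -1/4
S = -1/6
C² = P²·S² = 1/5 ; C = -0.447214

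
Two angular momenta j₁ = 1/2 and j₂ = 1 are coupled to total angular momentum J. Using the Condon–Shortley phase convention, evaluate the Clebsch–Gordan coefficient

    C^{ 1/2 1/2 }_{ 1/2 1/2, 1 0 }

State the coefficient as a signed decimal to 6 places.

+√(1/3) ≈ +0.577350

√[2·1!0!1!/3! · 1!0!1!1!1!0!] = √(1/3)
  +(−1)^0/∏(0,1,0,1,0,0)! = 1  (running 1)
⟨..|..⟩ = √(1/3)·(1) = +0.577350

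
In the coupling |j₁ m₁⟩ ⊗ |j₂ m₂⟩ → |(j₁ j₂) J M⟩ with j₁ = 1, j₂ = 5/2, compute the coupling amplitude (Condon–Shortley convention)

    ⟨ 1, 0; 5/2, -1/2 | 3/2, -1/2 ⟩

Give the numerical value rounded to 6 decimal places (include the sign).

−√(2/5) = -0.632456

triangle: 2!*0!*3!/6! = 12/720
(j±m)!: 1!*1!*2!*3!*1!*2! = 24
prefactor² = (2J+1)*Δ*N² = 8/5
  k=1: −1/(1!*1!*0!*1!*0!*2!) = -1/2
Σ = -1/2  ⇒  CG² = 8/5*(-1/2)² = 2/5
CG = −√(2/5) = -0.632456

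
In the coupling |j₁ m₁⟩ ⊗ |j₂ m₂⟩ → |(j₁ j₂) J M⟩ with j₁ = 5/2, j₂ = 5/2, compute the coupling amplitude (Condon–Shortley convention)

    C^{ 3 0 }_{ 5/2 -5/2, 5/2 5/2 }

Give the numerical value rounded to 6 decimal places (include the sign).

+0.372678

triangle: 2!·3!·3!/9! = 72/362880
(j±m)!: 0!·5!·5!·0!·3!·3! = 518400
prefactor² = (2J+1)·Δ·N² = 720
  k=2: +1/(2!·0!·3!·3!·0!·0!) = 1/72
Σ = 1/72  ⇒  CG² = 720·1/72² = 5/36
CG = +√(5/36) = +0.372678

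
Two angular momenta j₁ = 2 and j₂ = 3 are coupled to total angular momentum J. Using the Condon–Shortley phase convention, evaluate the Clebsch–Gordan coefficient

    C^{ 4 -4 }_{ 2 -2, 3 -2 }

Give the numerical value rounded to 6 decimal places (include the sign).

−√(2/5) ≈ -0.632456

√[9·1!3!5!/10! · 0!4!1!5!0!8!] = √(207360)
  +(−1)^1/∏(1,0,3,0,0,5)! = -1/720  (running -1/720)
⟨..|..⟩ = √(207360)·(-1/720) = -0.632456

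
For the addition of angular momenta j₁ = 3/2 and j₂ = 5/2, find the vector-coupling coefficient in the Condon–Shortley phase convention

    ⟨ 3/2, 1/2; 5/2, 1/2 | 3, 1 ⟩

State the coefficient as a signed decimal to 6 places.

+0.129099  (= +√(1/60))

j₁+j₂−J=1  J+j₁−j₂=2  J−j₁+j₂=4  j₁+j₂+J+1=8
(j₁±m₁, j₂±m₂, J±M) = (2,1,3,2,4,2)
P² = 48/5
sum k=0..1:
  [0] +1/6 = 1/6
  [1] −1/8 = -1/8
S = 1/24
C² = P²·S² = 1/60 ; C = +0.129099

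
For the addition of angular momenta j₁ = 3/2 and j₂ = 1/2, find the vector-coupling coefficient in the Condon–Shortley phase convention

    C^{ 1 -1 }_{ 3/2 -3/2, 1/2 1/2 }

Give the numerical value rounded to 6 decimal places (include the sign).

−√(3/4) ≈ -0.866025

√[3·1!2!0!/4! · 0!3!1!0!0!2!] = √(3)
  +(−1)^1/∏(1,0,2,0,0,0)! = -1/2  (running -1/2)
⟨..|..⟩ = √(3)·(-1/2) = -0.866025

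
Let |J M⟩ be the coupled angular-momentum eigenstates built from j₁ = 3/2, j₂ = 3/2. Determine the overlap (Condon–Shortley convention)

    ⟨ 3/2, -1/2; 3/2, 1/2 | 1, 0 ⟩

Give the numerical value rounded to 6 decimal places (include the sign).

√[3·2!1!1!/5! · 1!2!2!1!1!1!] = √(1/5)
  +(−1)^1/∏(1,1,1,1,0,0)! = -1  (running -1)
  +(−1)^2/∏(2,0,0,0,1,1)! = 1/2  (running -1/2)
⟨..|..⟩ = √(1/5)·(-1/2) = -0.223607

−√(1/20) = -0.223607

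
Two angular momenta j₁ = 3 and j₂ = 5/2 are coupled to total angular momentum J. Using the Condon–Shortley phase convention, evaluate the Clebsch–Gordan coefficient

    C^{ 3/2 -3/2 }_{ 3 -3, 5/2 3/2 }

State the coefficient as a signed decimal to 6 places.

+√(3/14) = +0.462910

triangle: 4!×2!×1!/8! = 48/40320
(j±m)!: 0!×6!×4!×1!×0!×3! = 103680
prefactor² = (2J+1)×Δ×N² = 3456/7
  k=4: +1/(4!×0!×2!×0!×0!×1!) = 1/48
Σ = 1/48  ⇒  CG² = 3456/7×1/48² = 3/14
CG = +√(3/14) = +0.462910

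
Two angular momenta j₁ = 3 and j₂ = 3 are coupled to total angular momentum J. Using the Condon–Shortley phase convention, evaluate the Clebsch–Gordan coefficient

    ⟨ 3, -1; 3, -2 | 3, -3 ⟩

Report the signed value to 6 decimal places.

−√(1/3) = -0.577350

triangle: 3!*3!*3!/10! = 216/3628800
(j±m)!: 2!*4!*1!*5!*0!*6! = 4147200
prefactor² = (2J+1)*Δ*N² = 1728
  k=1: −1/(1!*2!*3!*0!*0!*3!) = -1/72
Σ = -1/72  ⇒  CG² = 1728*(-1/72)² = 1/3
CG = −√(1/3) = -0.577350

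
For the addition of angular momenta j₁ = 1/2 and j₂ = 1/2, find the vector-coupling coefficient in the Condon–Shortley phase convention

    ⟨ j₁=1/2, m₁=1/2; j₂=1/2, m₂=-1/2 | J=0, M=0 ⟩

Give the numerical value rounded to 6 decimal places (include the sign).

j₁+j₂−J=1  J+j₁−j₂=0  J−j₁+j₂=0  j₁+j₂+J+1=2
(j₁±m₁, j₂±m₂, J±M) = (1,0,0,1,0,0)
P² = 1/2
sum k=0..0:
  [0] +1/1 = 1
S = 1
C² = P²·S² = 1/2 ; C = +0.707107

+√(1/2) = +0.707107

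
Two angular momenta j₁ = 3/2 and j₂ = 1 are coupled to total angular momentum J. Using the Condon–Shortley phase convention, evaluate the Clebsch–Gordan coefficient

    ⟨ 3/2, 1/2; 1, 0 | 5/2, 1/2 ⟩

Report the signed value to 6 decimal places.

triangle: 0!*3!*2!/6! = 12/720
(j±m)!: 2!*1!*1!*1!*3!*2! = 24
prefactor² = (2J+1)*Δ*N² = 12/5
  k=0: +1/(0!*0!*1!*1!*2!*1!) = 1/2
Σ = 1/2  ⇒  CG² = 12/5*1/2² = 3/5
CG = +√(3/5) = +0.774597

+√(3/5) ≈ +0.774597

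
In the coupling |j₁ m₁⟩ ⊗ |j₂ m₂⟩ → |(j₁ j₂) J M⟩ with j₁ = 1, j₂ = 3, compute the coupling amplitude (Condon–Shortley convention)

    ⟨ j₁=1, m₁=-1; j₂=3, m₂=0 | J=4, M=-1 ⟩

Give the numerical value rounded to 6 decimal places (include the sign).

j₁+j₂−J=0  J+j₁−j₂=2  J−j₁+j₂=6  j₁+j₂+J+1=9
(j₁±m₁, j₂±m₂, J±M) = (0,2,3,3,3,5)
P² = 12960/7
sum k=0..0:
  [0] +1/72 = 1/72
S = 1/72
C² = P²·S² = 5/14 ; C = +0.597614

+√(5/14) ≈ +0.597614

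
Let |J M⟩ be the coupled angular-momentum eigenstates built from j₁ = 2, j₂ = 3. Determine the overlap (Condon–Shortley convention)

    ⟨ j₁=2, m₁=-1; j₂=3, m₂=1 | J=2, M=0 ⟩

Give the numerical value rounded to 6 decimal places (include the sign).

j₁+j₂−J=3  J+j₁−j₂=1  J−j₁+j₂=3  j₁+j₂+J+1=8
(j₁±m₁, j₂±m₂, J±M) = (1,3,4,2,2,2)
P² = 36/7
sum k=2..3:
  [2] +1/4 = 1/4
  [3] −1/12 = -1/12
S = 1/6
C² = P²·S² = 1/7 ; C = +0.377964

+0.377964  (= +√(1/7))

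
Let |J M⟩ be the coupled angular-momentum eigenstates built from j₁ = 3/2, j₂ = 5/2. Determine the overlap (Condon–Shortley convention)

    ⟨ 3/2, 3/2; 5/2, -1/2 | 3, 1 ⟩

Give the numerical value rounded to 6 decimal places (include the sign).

+√(9/20) ≈ +0.670820

triangle: 1!·2!·4!/8! = 48/40320
(j±m)!: 3!·0!·2!·3!·4!·2! = 3456
prefactor² = (2J+1)·Δ·N² = 144/5
  k=0: +1/(0!·1!·0!·2!·2!·2!) = 1/8
Σ = 1/8  ⇒  CG² = 144/5·1/8² = 9/20
CG = +√(9/20) = +0.670820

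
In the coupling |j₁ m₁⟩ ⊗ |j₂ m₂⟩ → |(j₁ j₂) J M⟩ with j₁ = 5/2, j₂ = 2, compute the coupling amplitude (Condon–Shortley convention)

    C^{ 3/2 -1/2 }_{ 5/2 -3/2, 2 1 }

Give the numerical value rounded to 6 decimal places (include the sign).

+0.138013  (= +√(2/105))

j₁+j₂−J=3  J+j₁−j₂=2  J−j₁+j₂=1  j₁+j₂+J+1=7
(j₁±m₁, j₂±m₂, J±M) = (1,4,3,1,1,2)
P² = 96/35
sum k=2..3:
  [2] +1/4 = 1/4
  [3] −1/6 = -1/6
S = 1/12
C² = P²·S² = 2/105 ; C = +0.138013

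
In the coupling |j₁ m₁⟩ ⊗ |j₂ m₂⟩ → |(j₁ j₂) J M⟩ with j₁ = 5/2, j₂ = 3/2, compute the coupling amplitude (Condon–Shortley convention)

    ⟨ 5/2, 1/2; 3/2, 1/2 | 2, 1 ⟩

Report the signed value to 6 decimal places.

−√(25/84) ≈ -0.545545

√[5·2!3!1!/7! · 3!2!2!1!3!1!] = √(12/7)
  +(−1)^1/∏(1,1,1,1,2,0)! = -1/2  (running -1/2)
  +(−1)^2/∏(2,0,0,0,3,1)! = 1/12  (running -5/12)
⟨..|..⟩ = √(12/7)·(-5/12) = -0.545545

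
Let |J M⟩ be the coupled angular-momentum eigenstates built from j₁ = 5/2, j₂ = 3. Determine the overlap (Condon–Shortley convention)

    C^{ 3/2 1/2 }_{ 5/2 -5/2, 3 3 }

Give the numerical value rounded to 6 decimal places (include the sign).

+√(5/14) ≈ +0.597614

j₁+j₂−J=4  J+j₁−j₂=1  J−j₁+j₂=2  j₁+j₂+J+1=8
(j₁±m₁, j₂±m₂, J±M) = (0,5,6,0,2,1)
P² = 5760/7
sum k=4..4:
  [4] +1/48 = 1/48
S = 1/48
C² = P²·S² = 5/14 ; C = +0.597614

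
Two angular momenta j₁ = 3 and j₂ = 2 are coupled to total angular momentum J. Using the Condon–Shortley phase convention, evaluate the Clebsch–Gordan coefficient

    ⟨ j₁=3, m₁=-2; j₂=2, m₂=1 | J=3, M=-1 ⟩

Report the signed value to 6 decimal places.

+0.500000  (= +√(1/4))

j₁+j₂−J=2  J+j₁−j₂=4  J−j₁+j₂=2  j₁+j₂+J+1=9
(j₁±m₁, j₂±m₂, J±M) = (1,5,3,1,2,4)
P² = 64
sum k=1..2:
  [1] −1/48 = -1/48
  [2] +1/12 = 1/12
S = 1/16
C² = P²·S² = 1/4 ; C = +0.500000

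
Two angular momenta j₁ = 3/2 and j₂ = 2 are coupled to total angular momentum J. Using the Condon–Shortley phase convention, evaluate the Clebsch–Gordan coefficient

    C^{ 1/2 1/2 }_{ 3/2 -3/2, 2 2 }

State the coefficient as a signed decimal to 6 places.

-0.632456

j₁+j₂−J=3  J+j₁−j₂=0  J−j₁+j₂=1  j₁+j₂+J+1=5
(j₁±m₁, j₂±m₂, J±M) = (0,3,4,0,1,0)
P² = 72/5
sum k=3..3:
  [3] −1/6 = -1/6
S = -1/6
C² = P²·S² = 2/5 ; C = -0.632456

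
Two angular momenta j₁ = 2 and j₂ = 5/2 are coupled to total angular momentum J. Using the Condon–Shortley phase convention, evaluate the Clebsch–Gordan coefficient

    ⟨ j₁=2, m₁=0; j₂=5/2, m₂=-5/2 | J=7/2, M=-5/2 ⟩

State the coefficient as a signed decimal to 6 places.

+0.690066

√[8·1!3!4!/9! · 2!2!0!5!1!6!] = √(7680/7)
  +(−1)^0/∏(0,1,2,0,1,4)! = 1/48  (running 1/48)
⟨..|..⟩ = √(7680/7)·(1/48) = +0.690066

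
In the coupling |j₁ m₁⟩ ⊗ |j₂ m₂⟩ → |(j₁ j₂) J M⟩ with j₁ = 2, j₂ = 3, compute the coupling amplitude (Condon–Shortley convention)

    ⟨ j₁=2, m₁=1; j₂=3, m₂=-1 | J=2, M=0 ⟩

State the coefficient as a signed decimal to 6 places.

j₁+j₂−J=3  J+j₁−j₂=1  J−j₁+j₂=3  j₁+j₂+J+1=8
(j₁±m₁, j₂±m₂, J±M) = (3,1,2,4,2,2)
P² = 36/7
sum k=0..1:
  [0] +1/12 = 1/12
  [1] −1/4 = -1/4
S = -1/6
C² = P²·S² = 1/7 ; C = -0.377964

−√(1/7) ≈ -0.377964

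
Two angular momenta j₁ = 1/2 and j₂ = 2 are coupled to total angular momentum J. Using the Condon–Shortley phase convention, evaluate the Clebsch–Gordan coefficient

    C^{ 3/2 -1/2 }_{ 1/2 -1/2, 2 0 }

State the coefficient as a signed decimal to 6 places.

√[4·1!0!3!/5! · 0!1!2!2!1!2!] = √(8/5)
  +(−1)^1/∏(1,0,0,1,0,2)! = -1/2  (running -1/2)
⟨..|..⟩ = √(8/5)·(-1/2) = -0.632456

−√(2/5) ≈ -0.632456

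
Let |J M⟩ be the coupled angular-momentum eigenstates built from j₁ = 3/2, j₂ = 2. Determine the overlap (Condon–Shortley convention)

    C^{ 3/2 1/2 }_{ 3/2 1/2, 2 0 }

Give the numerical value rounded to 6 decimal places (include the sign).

-0.447214  (= −√(1/5))

√[4·2!1!2!/6! · 2!1!2!2!2!1!] = √(16/45)
  +(−1)^0/∏(0,2,1,2,0,0)! = 1/4  (running 1/4)
  +(−1)^1/∏(1,1,0,1,1,1)! = -1  (running -3/4)
⟨..|..⟩ = √(16/45)·(-3/4) = -0.447214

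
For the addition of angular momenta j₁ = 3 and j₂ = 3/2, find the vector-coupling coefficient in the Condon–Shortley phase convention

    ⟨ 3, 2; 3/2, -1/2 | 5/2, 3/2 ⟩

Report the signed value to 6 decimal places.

+√(1/14) ≈ +0.267261

triangle: 2!*4!*1!/8! = 48/40320
(j±m)!: 5!*1!*1!*2!*4!*1! = 5760
prefactor² = (2J+1)*Δ*N² = 288/7
  k=0: +1/(0!*2!*1!*1!*3!*0!) = 1/12
  k=1: −1/(1!*1!*0!*0!*4!*1!) = -1/24
Σ = 1/24  ⇒  CG² = 288/7*1/24² = 1/14
CG = +√(1/14) = +0.267261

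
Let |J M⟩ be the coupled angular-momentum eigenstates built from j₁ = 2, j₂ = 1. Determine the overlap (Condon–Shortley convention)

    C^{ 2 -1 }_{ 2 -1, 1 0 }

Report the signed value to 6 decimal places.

j₁+j₂−J=1  J+j₁−j₂=3  J−j₁+j₂=1  j₁+j₂+J+1=6
(j₁±m₁, j₂±m₂, J±M) = (1,3,1,1,1,3)
P² = 3/2
sum k=0..1:
  [0] +1/6 = 1/6
  [1] −1/2 = -1/2
S = -1/3
C² = P²·S² = 1/6 ; C = -0.408248

-0.408248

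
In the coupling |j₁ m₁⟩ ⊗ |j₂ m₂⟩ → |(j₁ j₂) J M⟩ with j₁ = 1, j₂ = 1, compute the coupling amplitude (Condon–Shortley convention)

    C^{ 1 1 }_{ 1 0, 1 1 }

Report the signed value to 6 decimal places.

√[3·1!1!1!/4! · 1!1!2!0!2!0!] = √(1/2)
  +(−1)^1/∏(1,0,0,1,1,0)! = -1  (running -1)
⟨..|..⟩ = √(1/2)·(-1) = -0.707107

-0.707107  (= −√(1/2))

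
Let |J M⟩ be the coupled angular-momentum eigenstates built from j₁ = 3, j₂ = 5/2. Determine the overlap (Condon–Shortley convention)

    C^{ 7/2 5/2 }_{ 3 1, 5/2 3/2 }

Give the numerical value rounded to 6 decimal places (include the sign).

j₁+j₂−J=2  J+j₁−j₂=4  J−j₁+j₂=3  j₁+j₂+J+1=10
(j₁±m₁, j₂±m₂, J±M) = (4,2,4,1,6,1)
P² = 18432/35
sum k=1..2:
  [1] −1/36 = -1/36
  [2] +1/96 = 1/96
S = -5/288
C² = P²·S² = 10/63 ; C = -0.398410

−√(10/63) = -0.398410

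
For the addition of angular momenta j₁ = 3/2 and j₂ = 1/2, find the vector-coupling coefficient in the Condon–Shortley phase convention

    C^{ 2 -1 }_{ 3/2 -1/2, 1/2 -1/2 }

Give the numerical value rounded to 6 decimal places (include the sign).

√[5·0!3!1!/5! · 1!2!0!1!1!3!] = √(3)
  +(−1)^0/∏(0,0,2,0,1,1)! = 1/2  (running 1/2)
⟨..|..⟩ = √(3)·(1/2) = +0.866025

+0.866025  (= +√(3/4))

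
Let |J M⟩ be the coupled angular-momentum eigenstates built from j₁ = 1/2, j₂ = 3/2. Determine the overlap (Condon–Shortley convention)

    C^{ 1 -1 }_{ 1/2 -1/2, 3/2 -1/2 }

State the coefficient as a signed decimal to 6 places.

-0.500000

triangle: 1!*0!*2!/4! = 2/24
(j±m)!: 0!*1!*1!*2!*0!*2! = 4
prefactor² = (2J+1)*Δ*N² = 1
  k=1: −1/(1!*0!*0!*0!*0!*2!) = -1/2
Σ = -1/2  ⇒  CG² = 1*(-1/2)² = 1/4
CG = −√(1/4) = -0.500000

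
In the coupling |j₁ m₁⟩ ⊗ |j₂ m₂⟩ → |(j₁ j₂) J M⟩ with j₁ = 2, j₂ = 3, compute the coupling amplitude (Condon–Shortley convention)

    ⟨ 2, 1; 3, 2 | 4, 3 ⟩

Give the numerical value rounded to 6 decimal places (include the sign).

-0.223607

√[9·1!3!5!/10! · 3!1!5!1!7!1!] = √(6480)
  +(−1)^0/∏(0,1,1,5,2,0)! = 1/240  (running 1/240)
  +(−1)^1/∏(1,0,0,4,3,1)! = -1/144  (running -1/360)
⟨..|..⟩ = √(6480)·(-1/360) = -0.223607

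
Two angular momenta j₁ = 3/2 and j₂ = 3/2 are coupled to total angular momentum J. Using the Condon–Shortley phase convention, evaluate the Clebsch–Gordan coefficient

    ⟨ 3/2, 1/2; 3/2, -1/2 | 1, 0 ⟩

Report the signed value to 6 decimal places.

j₁+j₂−J=2  J+j₁−j₂=1  J−j₁+j₂=1  j₁+j₂+J+1=5
(j₁±m₁, j₂±m₂, J±M) = (2,1,1,2,1,1)
P² = 1/5
sum k=0..1:
  [0] +1/2 = 1/2
  [1] −1/1 = -1
S = -1/2
C² = P²·S² = 1/20 ; C = -0.223607

-0.223607  (= −√(1/20))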